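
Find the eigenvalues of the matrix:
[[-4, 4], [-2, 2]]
λ = -2 and λ = 0

Characteristic equation: det(A - λI) = 0
λ² - (trace)λ + (det) = 0
λ² - (-2)λ + (0) = 0
λ² + 2λ + 0 = 0
Solving: λ = -2, 0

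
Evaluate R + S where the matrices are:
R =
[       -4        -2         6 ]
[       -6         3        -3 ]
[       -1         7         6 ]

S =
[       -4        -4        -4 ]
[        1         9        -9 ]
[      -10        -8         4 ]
R + S =
[       -8        -6         2 ]
[       -5        12       -12 ]
[      -11        -1        10 ]

Matrix addition is elementwise: (R+S)[i][j] = R[i][j] + S[i][j].
  (R+S)[0][0] = (-4) + (-4) = -8
  (R+S)[0][1] = (-2) + (-4) = -6
  (R+S)[0][2] = (6) + (-4) = 2
  (R+S)[1][0] = (-6) + (1) = -5
  (R+S)[1][1] = (3) + (9) = 12
  (R+S)[1][2] = (-3) + (-9) = -12
  (R+S)[2][0] = (-1) + (-10) = -11
  (R+S)[2][1] = (7) + (-8) = -1
  (R+S)[2][2] = (6) + (4) = 10
R + S =
[       -8        -6         2 ]
[       -5        12       -12 ]
[      -11        -1        10 ]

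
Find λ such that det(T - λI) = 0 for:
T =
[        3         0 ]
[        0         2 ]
λ = 2, 3

Solve det(T - λI) = 0. For a 2×2 matrix the characteristic equation is λ² - (trace)λ + det = 0.
trace(T) = a + d = 3 + 2 = 5.
det(T) = a*d - b*c = (3)*(2) - (0)*(0) = 6 - 0 = 6.
Characteristic equation: λ² - (5)λ + (6) = 0.
Discriminant = (5)² - 4*(6) = 25 - 24 = 1.
λ = (5 ± √1) / 2 = (5 ± 1) / 2 = 2, 3.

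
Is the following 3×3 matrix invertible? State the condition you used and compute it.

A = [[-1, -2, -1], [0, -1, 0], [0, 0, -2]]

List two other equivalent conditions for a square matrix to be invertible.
Yes, invertible; det(A) = -2 ≠ 0. Equivalent conditions: rank(A) = 3; Ax = 0 has only the trivial solution; 0 is not an eigenvalue; the columns of A are linearly independent.

To check invertibility, compute det(A).
The given matrix is triangular, so det(A) equals the product of its diagonal entries = -2 ≠ 0.
Since det(A) ≠ 0, A is invertible.
Equivalent conditions for a square matrix A to be invertible:
- rank(A) = 3 (full rank).
- The homogeneous system Ax = 0 has only the trivial solution x = 0.
- 0 is not an eigenvalue of A.
- The columns (equivalently rows) of A are linearly independent.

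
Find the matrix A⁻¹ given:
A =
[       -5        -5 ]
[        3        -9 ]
det(A) = 60
A⁻¹ =
[    -3/20      1/12 ]
[    -1/20     -1/12 ]

For a 2×2 matrix A = [[a, b], [c, d]] with det(A) ≠ 0, A⁻¹ = (1/det(A)) * [[d, -b], [-c, a]].
det(A) = (-5)*(-9) - (-5)*(3) = 45 + 15 = 60.
A⁻¹ = (1/60) * [[-9, 5], [-3, -5]].
Dividing each entry by 60 and reducing:
A⁻¹ =
[    -3/20      1/12 ]
[    -1/20     -1/12 ]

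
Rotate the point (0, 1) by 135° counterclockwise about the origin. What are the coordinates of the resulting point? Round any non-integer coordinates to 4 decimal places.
(-0.7071, -0.7071)

Rotation matrix R(θ) = [[cos θ, -sin θ], [sin θ, cos θ]]; for θ = 135°:
R = [[-√2/2, -√2/2], [√2/2, -√2/2]]
Result: R × [0, 1]ᵀ = [-√2/2·0 + (-√2/2)·1, √2/2·0 + (-√2/2)·1]ᵀ = (-0.7071, -0.7071)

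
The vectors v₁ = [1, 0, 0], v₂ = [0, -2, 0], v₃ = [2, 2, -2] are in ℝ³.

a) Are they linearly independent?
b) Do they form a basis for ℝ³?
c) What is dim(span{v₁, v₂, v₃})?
Yes independent, yes basis, dim = 3

Stack v₁, v₂, v₃ as rows of a 3×3 matrix.
[[1, 0, 0]; [0, -2, 0]; [2, 2, -2]] is already lower triangular with nonzero diagonal entries (1, -2, -2), so its determinant is the product of the diagonal entries, det = (1)·(-2)·(-2) = 4 ≠ 0, and the rows are linearly independent.
Three linearly independent vectors in ℝ³ form a basis for ℝ³, so dim(span{v₁,v₂,v₃}) = 3.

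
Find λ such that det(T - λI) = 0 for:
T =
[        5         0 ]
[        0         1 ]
λ = 1, 5

Solve det(T - λI) = 0. For a 2×2 matrix the characteristic equation is λ² - (trace)λ + det = 0.
trace(T) = a + d = 5 + 1 = 6.
det(T) = a*d - b*c = (5)*(1) - (0)*(0) = 5 - 0 = 5.
Characteristic equation: λ² - (6)λ + (5) = 0.
Discriminant = (6)² - 4*(5) = 36 - 20 = 16.
λ = (6 ± √16) / 2 = (6 ± 4) / 2 = 1, 5.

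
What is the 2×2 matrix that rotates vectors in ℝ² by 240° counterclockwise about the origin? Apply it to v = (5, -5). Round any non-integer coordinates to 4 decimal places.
R = [[-1/2, √3/2], [-√3/2, -1/2]]; R·v = (-6.8301, -1.8301)

A counterclockwise rotation by angle θ in ℝ² has matrix R(θ) = [[cos θ, -sin θ], [sin θ, cos θ]].
For θ = 240°: cos θ = -1/2, sin θ = -√3/2.
R(240°) = [[-1/2, √3/2], [-√3/2, -1/2]].
R·v = [-1/2·5 + (√3/2)·-5, -√3/2·5 + -1/2·-5] = (-6.8301, -1.8301).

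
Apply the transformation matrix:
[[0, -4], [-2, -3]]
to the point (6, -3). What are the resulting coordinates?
(12, -3)

Matrix multiplication:
[[0, -4], [-2, -3]] × [6, -3]ᵀ
= [0×6 + -4×-3, -2×6 + -3×-3]ᵀ
= [12.0000, -3.0000]ᵀ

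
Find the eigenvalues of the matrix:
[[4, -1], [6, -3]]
λ = -2 and λ = 3

Characteristic equation: det(A - λI) = 0
λ² - (trace)λ + (det) = 0
λ² - (1)λ + (-6) = 0
λ² - 1λ - 6 = 0
Solving: λ = -2, 3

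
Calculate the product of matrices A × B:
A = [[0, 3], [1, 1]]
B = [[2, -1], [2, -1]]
[[6, -3], [4, -2]]

Matrix multiplication:
C[0][0] = 0×2 + 3×2 = 6
C[0][1] = 0×-1 + 3×-1 = -3
C[1][0] = 1×2 + 1×2 = 4
C[1][1] = 1×-1 + 1×-1 = -2
Result: [[6, -3], [4, -2]]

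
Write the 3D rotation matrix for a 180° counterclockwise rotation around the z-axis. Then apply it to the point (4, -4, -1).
R = [[-1, 0, 0], [0, -1, 0], [0, 0, 1]]; R·(4, -4, -1) = (-4, 4, -1)

Rotation matrix for 180° around z-axis:
cos(180°) = -1, sin(180°) = 0
R = [[-1, 0, 0], [0, -1, 0], [0, 0, 1]]
Apply to (4, -4, -1): R·[4, -4, -1]ᵀ = (-4, 4, -1)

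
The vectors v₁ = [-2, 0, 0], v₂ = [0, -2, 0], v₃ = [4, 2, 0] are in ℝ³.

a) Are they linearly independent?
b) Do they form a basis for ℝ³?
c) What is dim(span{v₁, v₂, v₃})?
Not independent, not a basis, dim(span) = 2

Check whether v₃ can be written as a linear combination of v₁ and v₂.
v₃ = (-2)·v₁ + (-1)·v₂ = [4, 2, 0], so the three vectors are linearly dependent.
Thus they do not form a basis for ℝ³, and dim(span{v₁, v₂, v₃}) = 2 (spanned by v₁ and v₂).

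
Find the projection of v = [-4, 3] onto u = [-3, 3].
[-7/2, 7/2]

The projection of v onto u is proj_u(v) = ((v·u) / (u·u)) · u.
v·u = (-4)*(-3) + (3)*(3) = 21.
u·u = (-3)*(-3) + (3)*(3) = 18.
coefficient = 21 / 18 = 7/6.
proj_u(v) = 7/6 · [-3, 3] = [-7/2, 7/2].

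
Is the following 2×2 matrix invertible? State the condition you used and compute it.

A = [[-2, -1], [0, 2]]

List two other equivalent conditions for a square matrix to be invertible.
Yes, invertible; det(A) = -4 ≠ 0. Equivalent conditions: rank(A) = 2; Ax = 0 has only the trivial solution; 0 is not an eigenvalue; the columns of A are linearly independent.

To check invertibility, compute det(A).
The given matrix is triangular, so det(A) equals the product of its diagonal entries = -4 ≠ 0.
Since det(A) ≠ 0, A is invertible.
Equivalent conditions for a square matrix A to be invertible:
- rank(A) = 2 (full rank).
- The homogeneous system Ax = 0 has only the trivial solution x = 0.
- 0 is not an eigenvalue of A.
- The columns (equivalently rows) of A are linearly independent.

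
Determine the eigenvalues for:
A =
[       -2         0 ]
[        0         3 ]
λ = -2, 3

Solve det(A - λI) = 0. For a 2×2 matrix the characteristic equation is λ² - (trace)λ + det = 0.
trace(A) = a + d = -2 + 3 = 1.
det(A) = a*d - b*c = (-2)*(3) - (0)*(0) = -6 - 0 = -6.
Characteristic equation: λ² - (1)λ + (-6) = 0.
Discriminant = (1)² - 4*(-6) = 1 + 24 = 25.
λ = (1 ± √25) / 2 = (1 ± 5) / 2 = -2, 3.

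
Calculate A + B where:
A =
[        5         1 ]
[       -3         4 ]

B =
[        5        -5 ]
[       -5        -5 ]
A + B =
[       10        -4 ]
[       -8        -1 ]

Matrix addition is elementwise: (A+B)[i][j] = A[i][j] + B[i][j].
  (A+B)[0][0] = (5) + (5) = 10
  (A+B)[0][1] = (1) + (-5) = -4
  (A+B)[1][0] = (-3) + (-5) = -8
  (A+B)[1][1] = (4) + (-5) = -1
A + B =
[       10        -4 ]
[       -8        -1 ]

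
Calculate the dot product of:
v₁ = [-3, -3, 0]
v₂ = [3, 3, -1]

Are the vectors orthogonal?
-18, No

The dot product is the sum of products of corresponding components.
v₁·v₂ = (-3)*(3) + (-3)*(3) + (0)*(-1) = -9 - 9 + 0 = -18.
Two vectors are orthogonal iff their dot product is 0; here the dot product is -18, so the vectors are not orthogonal.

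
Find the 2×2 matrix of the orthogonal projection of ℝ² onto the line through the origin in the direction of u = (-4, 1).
[[16/17, -4/17], [-4/17, 1/17]]

The orthogonal projection onto the line spanned by a nonzero vector u = (a, b) has matrix P = (u uᵀ) / (uᵀ u) = (1/(a² + b²)) · [[a², ab], [ab, b²]].
Here u = (-4, 1), so a² + b² = 16 + 1 = 17.
P = (1/17) · [[16, -4], [-4, 1]] = [[16/17, -4/17], [-4/17, 1/17]].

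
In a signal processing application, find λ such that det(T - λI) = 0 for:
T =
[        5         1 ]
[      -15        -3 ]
λ = 0, 2

Solve det(T - λI) = 0. For a 2×2 matrix the characteristic equation is λ² - (trace)λ + det = 0.
trace(T) = a + d = 5 - 3 = 2.
det(T) = a*d - b*c = (5)*(-3) - (1)*(-15) = -15 + 15 = 0.
Characteristic equation: λ² - (2)λ + (0) = 0.
Discriminant = (2)² - 4*(0) = 4 - 0 = 4.
λ = (2 ± √4) / 2 = (2 ± 2) / 2 = 0, 2.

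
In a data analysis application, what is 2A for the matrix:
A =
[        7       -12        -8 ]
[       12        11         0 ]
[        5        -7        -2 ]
2A =
[       14       -24       -16 ]
[       24        22         0 ]
[       10       -14        -4 ]

Scalar multiplication is elementwise: (2A)[i][j] = 2 * A[i][j].
  (2A)[0][0] = 2 * (7) = 14
  (2A)[0][1] = 2 * (-12) = -24
  (2A)[0][2] = 2 * (-8) = -16
  (2A)[1][0] = 2 * (12) = 24
  (2A)[1][1] = 2 * (11) = 22
  (2A)[1][2] = 2 * (0) = 0
  (2A)[2][0] = 2 * (5) = 10
  (2A)[2][1] = 2 * (-7) = -14
  (2A)[2][2] = 2 * (-2) = -4
2A =
[       14       -24       -16 ]
[       24        22         0 ]
[       10       -14        -4 ]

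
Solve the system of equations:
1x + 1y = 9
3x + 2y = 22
x = 4, y = 5

Use elimination (row reduction):
Equation 1: 1x + 1y = 9.
Equation 2: 3x + 2y = 22.
Multiply Eq1 by 3 and Eq2 by 1: 3x + 3y = 27;  3x + 2y = 22.
Subtract: (-1)y = -5, so y = 5.
Back-substitute into Eq1: 1x + 1*(5) = 9, so x = 4.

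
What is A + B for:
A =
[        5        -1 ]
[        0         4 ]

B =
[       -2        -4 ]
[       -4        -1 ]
A + B =
[        3        -5 ]
[       -4         3 ]

Matrix addition is elementwise: (A+B)[i][j] = A[i][j] + B[i][j].
  (A+B)[0][0] = (5) + (-2) = 3
  (A+B)[0][1] = (-1) + (-4) = -5
  (A+B)[1][0] = (0) + (-4) = -4
  (A+B)[1][1] = (4) + (-1) = 3
A + B =
[        3        -5 ]
[       -4         3 ]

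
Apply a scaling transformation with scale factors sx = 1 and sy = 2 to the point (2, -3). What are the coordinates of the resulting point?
(2, -6)

Scaling matrix:
[[1, 0], [0, 2]]
Result: (2 × 1, -3 × 2) = (2, -6)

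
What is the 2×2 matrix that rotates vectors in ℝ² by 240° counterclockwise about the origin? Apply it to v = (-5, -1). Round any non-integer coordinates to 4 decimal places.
R = [[-1/2, √3/2], [-√3/2, -1/2]]; R·v = (1.6340, 4.8301)

A counterclockwise rotation by angle θ in ℝ² has matrix R(θ) = [[cos θ, -sin θ], [sin θ, cos θ]].
For θ = 240°: cos θ = -1/2, sin θ = -√3/2.
R(240°) = [[-1/2, √3/2], [-√3/2, -1/2]].
R·v = [-1/2·-5 + (√3/2)·-1, -√3/2·-5 + -1/2·-1] = (1.6340, 4.8301).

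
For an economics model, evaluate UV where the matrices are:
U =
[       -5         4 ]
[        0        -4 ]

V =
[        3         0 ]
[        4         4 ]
UV =
[        1        16 ]
[      -16       -16 ]

Matrix multiplication: (UV)[i][j] = sum over k of U[i][k] * V[k][j].
  (UV)[0][0] = (-5)*(3) + (4)*(4) = 1
  (UV)[0][1] = (-5)*(0) + (4)*(4) = 16
  (UV)[1][0] = (0)*(3) + (-4)*(4) = -16
  (UV)[1][1] = (0)*(0) + (-4)*(4) = -16
UV =
[        1        16 ]
[      -16       -16 ]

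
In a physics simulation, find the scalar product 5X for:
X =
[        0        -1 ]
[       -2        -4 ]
5X =
[        0        -5 ]
[      -10       -20 ]

Scalar multiplication is elementwise: (5X)[i][j] = 5 * X[i][j].
  (5X)[0][0] = 5 * (0) = 0
  (5X)[0][1] = 5 * (-1) = -5
  (5X)[1][0] = 5 * (-2) = -10
  (5X)[1][1] = 5 * (-4) = -20
5X =
[        0        -5 ]
[      -10       -20 ]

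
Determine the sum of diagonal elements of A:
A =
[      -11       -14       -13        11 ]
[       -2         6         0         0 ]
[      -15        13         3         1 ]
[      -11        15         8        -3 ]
tr(A) = -11 + 6 + 3 - 3 = -5

The trace of a square matrix is the sum of its diagonal entries.
Diagonal entries of A: A[0][0] = -11, A[1][1] = 6, A[2][2] = 3, A[3][3] = -3.
tr(A) = -11 + 6 + 3 - 3 = -5.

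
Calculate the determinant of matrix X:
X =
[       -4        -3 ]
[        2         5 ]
det(X) = -14

For a 2×2 matrix [[a, b], [c, d]], det = a*d - b*c.
det(X) = (-4)*(5) - (-3)*(2) = -20 + 6 = -14.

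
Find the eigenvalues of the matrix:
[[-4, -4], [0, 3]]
λ = -4 and λ = 3

Characteristic equation: det(A - λI) = 0
λ² - (trace)λ + (det) = 0
λ² - (-1)λ + (-12) = 0
λ² + 1λ - 12 = 0
Solving: λ = -4, 3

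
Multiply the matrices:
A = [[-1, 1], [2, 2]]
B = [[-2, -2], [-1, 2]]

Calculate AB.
[[1, 4], [-6, 0]]

Each entry (i,j) of AB = sum over k of A[i][k]*B[k][j].
(AB)[0][0] = (-1)*(-2) + (1)*(-1) = 1
(AB)[0][1] = (-1)*(-2) + (1)*(2) = 4
(AB)[1][0] = (2)*(-2) + (2)*(-1) = -6
(AB)[1][1] = (2)*(-2) + (2)*(2) = 0
AB = [[1, 4], [-6, 0]]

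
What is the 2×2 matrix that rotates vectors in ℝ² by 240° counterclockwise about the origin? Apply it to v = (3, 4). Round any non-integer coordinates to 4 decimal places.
R = [[-1/2, √3/2], [-√3/2, -1/2]]; R·v = (1.9641, -4.5981)

A counterclockwise rotation by angle θ in ℝ² has matrix R(θ) = [[cos θ, -sin θ], [sin θ, cos θ]].
For θ = 240°: cos θ = -1/2, sin θ = -√3/2.
R(240°) = [[-1/2, √3/2], [-√3/2, -1/2]].
R·v = [-1/2·3 + (√3/2)·4, -√3/2·3 + -1/2·4] = (1.9641, -4.5981).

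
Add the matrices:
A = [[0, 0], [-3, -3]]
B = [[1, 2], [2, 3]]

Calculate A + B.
[[1, 2], [-1, 0]]

Add corresponding elements:
(0)+(1)=1
(0)+(2)=2
(-3)+(2)=-1
(-3)+(3)=0
A + B = [[1, 2], [-1, 0]]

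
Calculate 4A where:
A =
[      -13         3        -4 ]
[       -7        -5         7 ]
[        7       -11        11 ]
4A =
[      -52        12       -16 ]
[      -28       -20        28 ]
[       28       -44        44 ]

Scalar multiplication is elementwise: (4A)[i][j] = 4 * A[i][j].
  (4A)[0][0] = 4 * (-13) = -52
  (4A)[0][1] = 4 * (3) = 12
  (4A)[0][2] = 4 * (-4) = -16
  (4A)[1][0] = 4 * (-7) = -28
  (4A)[1][1] = 4 * (-5) = -20
  (4A)[1][2] = 4 * (7) = 28
  (4A)[2][0] = 4 * (7) = 28
  (4A)[2][1] = 4 * (-11) = -44
  (4A)[2][2] = 4 * (11) = 44
4A =
[      -52        12       -16 ]
[      -28       -20        28 ]
[       28       -44        44 ]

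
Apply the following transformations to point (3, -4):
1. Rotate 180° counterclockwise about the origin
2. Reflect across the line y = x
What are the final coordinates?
(4, -3)

Step 1: Rotate 180° → (-3, 4)
Step 2: Reflect across the line y = x → (4, -3)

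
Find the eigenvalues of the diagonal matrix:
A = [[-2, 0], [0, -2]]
λ₁ = -2, λ₂ = -2

The characteristic polynomial of A is det(A - λI) = (-2 - λ)(-2 - λ) = 0.
The roots are λ = -2 and λ = -2, so the eigenvalues are the diagonal entries.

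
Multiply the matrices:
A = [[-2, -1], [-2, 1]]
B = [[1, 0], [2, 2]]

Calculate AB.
[[-4, -2], [0, 2]]

Each entry (i,j) of AB = sum over k of A[i][k]*B[k][j].
(AB)[0][0] = (-2)*(1) + (-1)*(2) = -4
(AB)[0][1] = (-2)*(0) + (-1)*(2) = -2
(AB)[1][0] = (-2)*(1) + (1)*(2) = 0
(AB)[1][1] = (-2)*(0) + (1)*(2) = 2
AB = [[-4, -2], [0, 2]]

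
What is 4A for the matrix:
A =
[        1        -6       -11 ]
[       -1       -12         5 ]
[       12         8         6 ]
4A =
[        4       -24       -44 ]
[       -4       -48        20 ]
[       48        32        24 ]

Scalar multiplication is elementwise: (4A)[i][j] = 4 * A[i][j].
  (4A)[0][0] = 4 * (1) = 4
  (4A)[0][1] = 4 * (-6) = -24
  (4A)[0][2] = 4 * (-11) = -44
  (4A)[1][0] = 4 * (-1) = -4
  (4A)[1][1] = 4 * (-12) = -48
  (4A)[1][2] = 4 * (5) = 20
  (4A)[2][0] = 4 * (12) = 48
  (4A)[2][1] = 4 * (8) = 32
  (4A)[2][2] = 4 * (6) = 24
4A =
[        4       -24       -44 ]
[       -4       -48        20 ]
[       48        32        24 ]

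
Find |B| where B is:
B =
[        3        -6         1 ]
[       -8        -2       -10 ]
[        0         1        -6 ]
det(B) = 346

Expand along row 0 (cofactor expansion): det(B) = a*(e*i - f*h) - b*(d*i - f*g) + c*(d*h - e*g), where the 3×3 is [[a, b, c], [d, e, f], [g, h, i]].
Minor M_00 = (-2)*(-6) - (-10)*(1) = 12 + 10 = 22.
Minor M_01 = (-8)*(-6) - (-10)*(0) = 48 - 0 = 48.
Minor M_02 = (-8)*(1) - (-2)*(0) = -8 - 0 = -8.
det(B) = (3)*(22) - (-6)*(48) + (1)*(-8) = 66 + 288 - 8 = 346.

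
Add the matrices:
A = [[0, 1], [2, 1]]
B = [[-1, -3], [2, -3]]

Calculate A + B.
[[-1, -2], [4, -2]]

Add corresponding elements:
(0)+(-1)=-1
(1)+(-3)=-2
(2)+(2)=4
(1)+(-3)=-2
A + B = [[-1, -2], [4, -2]]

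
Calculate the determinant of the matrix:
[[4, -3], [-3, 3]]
3

For a 2×2 matrix [[a, b], [c, d]], det = ad - bc
det = (4)(3) - (-3)(-3) = 12 - 9 = 3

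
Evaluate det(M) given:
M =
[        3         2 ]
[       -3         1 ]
det(M) = 9

For a 2×2 matrix [[a, b], [c, d]], det = a*d - b*c.
det(M) = (3)*(1) - (2)*(-3) = 3 + 6 = 9.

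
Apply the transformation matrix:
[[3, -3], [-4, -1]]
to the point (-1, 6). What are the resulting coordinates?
(-21, -2)

Matrix multiplication:
[[3, -3], [-4, -1]] × [-1, 6]ᵀ
= [3×-1 + -3×6, -4×-1 + -1×6]ᵀ
= [-21.0000, -2.0000]ᵀ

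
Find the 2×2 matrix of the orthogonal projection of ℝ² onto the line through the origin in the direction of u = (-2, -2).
[[1/2, 1/2], [1/2, 1/2]]

The orthogonal projection onto the line spanned by a nonzero vector u = (a, b) has matrix P = (u uᵀ) / (uᵀ u) = (1/(a² + b²)) · [[a², ab], [ab, b²]].
Here u = (-2, -2), so a² + b² = 4 + 4 = 8.
P = (1/8) · [[4, 4], [4, 4]] = [[1/2, 1/2], [1/2, 1/2]].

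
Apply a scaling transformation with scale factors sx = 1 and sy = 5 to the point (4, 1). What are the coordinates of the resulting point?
(4, 5)

Scaling matrix:
[[1, 0], [0, 5]]
Result: (4 × 1, 1 × 5) = (4, 5)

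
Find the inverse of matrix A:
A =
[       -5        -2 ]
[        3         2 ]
det(A) = -4
A⁻¹ =
[     -1/2      -1/2 ]
[      3/4       5/4 ]

For a 2×2 matrix A = [[a, b], [c, d]] with det(A) ≠ 0, A⁻¹ = (1/det(A)) * [[d, -b], [-c, a]].
det(A) = (-5)*(2) - (-2)*(3) = -10 + 6 = -4.
A⁻¹ = (1/-4) * [[2, 2], [-3, -5]].
Dividing each entry by -4 and reducing:
A⁻¹ =
[     -1/2      -1/2 ]
[      3/4       5/4 ]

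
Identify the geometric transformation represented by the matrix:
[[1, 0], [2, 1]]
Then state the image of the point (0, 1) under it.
vertical shear with factor 2; image of (0, 1) is (0, 1)

The matrix [[1, 0], [k, 1]] sends (x, y) to (x, 2x + y), leaving the x-coordinate fixed: a vertical shear.
The matrix [[1, 0], [2, 1]] represents: vertical shear with factor 2.
Applying it to (0, 1): [1·0 + 0·1, 2·0 + 1·1] = (0, 1).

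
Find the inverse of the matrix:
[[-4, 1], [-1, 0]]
[[0, -1], [1, -4]]

For [[a,b],[c,d]], inverse = (1/det)·[[d,-b],[-c,a]]
det = -4·0 - 1·-1 = 1
Inverse = (1/1)·[[0, -1], [1, -4]]
        = [[0, -1], [1, -4]]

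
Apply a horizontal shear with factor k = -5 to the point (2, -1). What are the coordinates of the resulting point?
(7, -1)

Shear matrix for horizontal shear with factor k = -5:
[[1, -5], [0, 1]]
Result: (2, -1) → (7, -1)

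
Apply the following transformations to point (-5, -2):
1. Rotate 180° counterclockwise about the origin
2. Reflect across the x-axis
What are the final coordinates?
(5, -2)

Step 1: Rotate 180° → (5, 2)
Step 2: Reflect across the x-axis → (5, -2)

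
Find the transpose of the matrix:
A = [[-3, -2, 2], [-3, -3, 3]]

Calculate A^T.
[[-3, -3], [-2, -3], [2, 3]]

The transpose sends entry (i,j) to (j,i); rows become columns.
Row 0 of A: [-3, -2, 2] -> column 0 of A^T.
Row 1 of A: [-3, -3, 3] -> column 1 of A^T.
A^T = [[-3, -3], [-2, -3], [2, 3]]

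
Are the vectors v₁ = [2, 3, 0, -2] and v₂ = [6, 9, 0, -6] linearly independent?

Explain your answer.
No, linearly dependent (v₂ = 3·v₁)

Check whether there is a scalar k with v₂ = k·v₁.
Comparing components, k = 3 satisfies 3·[2, 3, 0, -2] = [6, 9, 0, -6].
Since v₂ is a scalar multiple of v₁, the two vectors are linearly dependent.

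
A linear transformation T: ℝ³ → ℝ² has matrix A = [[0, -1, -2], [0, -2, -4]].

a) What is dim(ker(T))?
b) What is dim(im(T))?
dim(ker) = 2, dim(im) = 1

Observe that row 2 = 2 × row 1 (so the rows are linearly dependent).
Thus rank(A) = 1 (only one linearly independent row).
dim(im(T)) = rank(A) = 1.
By the rank-nullity theorem applied to T: ℝ³ → ℝ², rank(A) + nullity(A) = 3 (the domain dimension), so dim(ker(T)) = 3 - 1 = 2.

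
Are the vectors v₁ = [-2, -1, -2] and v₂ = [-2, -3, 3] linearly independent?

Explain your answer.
Yes, linearly independent

Two vectors are linearly dependent iff one is a scalar multiple of the other.
No single scalar k satisfies v₂ = k·v₁ (the ratios of corresponding entries disagree), so v₁ and v₂ are linearly independent.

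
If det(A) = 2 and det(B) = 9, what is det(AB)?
18

Use the multiplicative property of determinants: det(AB) = det(A)*det(B).
det(AB) = (2)*(9) = 18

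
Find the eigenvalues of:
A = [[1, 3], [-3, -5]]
λ = -2, -2

Solve det(A - λI) = 0. For a 2×2 matrix this is λ² - (trace)λ + det = 0.
trace(A) = 1 - 5 = -4.
det(A) = (1)*(-5) - (3)*(-3) = -5 + 9 = 4.
Characteristic equation: λ² - (-4)λ + (4) = 0.
Discriminant: (-4)² - 4*(4) = 16 - 16 = 0.
Roots: λ = (-4 ± √0) / 2 = -2, -2.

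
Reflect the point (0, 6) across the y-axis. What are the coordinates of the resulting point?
(0, 6)

Reflection across y-axis: (0, 6) → (0, 6)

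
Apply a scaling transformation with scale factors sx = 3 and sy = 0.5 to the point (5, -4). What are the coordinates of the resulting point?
(15, -2.0)

Scaling matrix:
[[3, 0], [0, 0.50]]
Result: (5 × 3, -4 × 0.5) = (15, -2.0)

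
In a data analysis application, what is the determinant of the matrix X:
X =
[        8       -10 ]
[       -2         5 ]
det(X) = 20

For a 2×2 matrix [[a, b], [c, d]], det = a*d - b*c.
det(X) = (8)*(5) - (-10)*(-2) = 40 - 20 = 20.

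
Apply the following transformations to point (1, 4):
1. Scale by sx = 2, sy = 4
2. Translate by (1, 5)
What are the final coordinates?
(3, 21)

Step 1: Scale (1, 4) by (sx, sy) = (2, 4) → (2, 16)
Step 2: Translate by (1, 5) → (3, 21)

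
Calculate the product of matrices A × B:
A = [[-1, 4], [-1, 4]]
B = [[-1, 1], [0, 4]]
[[1, 15], [1, 15]]

Matrix multiplication:
C[0][0] = -1×-1 + 4×0 = 1
C[0][1] = -1×1 + 4×4 = 15
C[1][0] = -1×-1 + 4×0 = 1
C[1][1] = -1×1 + 4×4 = 15
Result: [[1, 15], [1, 15]]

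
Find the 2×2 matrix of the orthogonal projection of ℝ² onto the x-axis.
[[1, 0], [0, 0]]

The orthogonal projection onto the line spanned by a nonzero vector u = (a, b) has matrix P = (u uᵀ) / (uᵀ u) = (1/(a² + b²)) · [[a², ab], [ab, b²]].
Here u = (1, 0), so a² + b² = 1 + 0 = 1.
P = (1/1) · [[1, 0], [0, 0]] = [[1, 0], [0, 0]].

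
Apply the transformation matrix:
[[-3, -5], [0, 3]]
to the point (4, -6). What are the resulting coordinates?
(18, -18)

Matrix multiplication:
[[-3, -5], [0, 3]] × [4, -6]ᵀ
= [-3×4 + -5×-6, 0×4 + 3×-6]ᵀ
= [18.0000, -18.0000]ᵀ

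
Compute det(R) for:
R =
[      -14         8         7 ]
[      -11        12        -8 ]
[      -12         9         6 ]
det(R) = -405

Expand along row 0 (cofactor expansion): det(R) = a*(e*i - f*h) - b*(d*i - f*g) + c*(d*h - e*g), where the 3×3 is [[a, b, c], [d, e, f], [g, h, i]].
Minor M_00 = (12)*(6) - (-8)*(9) = 72 + 72 = 144.
Minor M_01 = (-11)*(6) - (-8)*(-12) = -66 - 96 = -162.
Minor M_02 = (-11)*(9) - (12)*(-12) = -99 + 144 = 45.
det(R) = (-14)*(144) - (8)*(-162) + (7)*(45) = -2016 + 1296 + 315 = -405.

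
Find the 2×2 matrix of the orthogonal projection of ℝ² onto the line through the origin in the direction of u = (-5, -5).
[[1/2, 1/2], [1/2, 1/2]]

The orthogonal projection onto the line spanned by a nonzero vector u = (a, b) has matrix P = (u uᵀ) / (uᵀ u) = (1/(a² + b²)) · [[a², ab], [ab, b²]].
Here u = (-5, -5), so a² + b² = 25 + 25 = 50.
P = (1/50) · [[25, 25], [25, 25]] = [[1/2, 1/2], [1/2, 1/2]].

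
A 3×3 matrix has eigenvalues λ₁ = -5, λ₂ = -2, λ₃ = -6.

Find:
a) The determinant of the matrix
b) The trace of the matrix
det = -60, trace = -13

Two standard eigenvalue identities:
- det(A) equals the product of the eigenvalues (counted with multiplicity).
- trace(A) equals the sum of the eigenvalues.
det(A) = (-5)*(-2)*(-6) = -60.
trace(A) = -5 - 2 - 6 = -13.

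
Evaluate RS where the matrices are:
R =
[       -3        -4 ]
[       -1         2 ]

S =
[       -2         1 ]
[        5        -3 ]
RS =
[      -14         9 ]
[       12        -7 ]

Matrix multiplication: (RS)[i][j] = sum over k of R[i][k] * S[k][j].
  (RS)[0][0] = (-3)*(-2) + (-4)*(5) = -14
  (RS)[0][1] = (-3)*(1) + (-4)*(-3) = 9
  (RS)[1][0] = (-1)*(-2) + (2)*(5) = 12
  (RS)[1][1] = (-1)*(1) + (2)*(-3) = -7
RS =
[      -14         9 ]
[       12        -7 ]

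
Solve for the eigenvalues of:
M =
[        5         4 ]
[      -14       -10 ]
λ = -3, -2

Solve det(M - λI) = 0. For a 2×2 matrix the characteristic equation is λ² - (trace)λ + det = 0.
trace(M) = a + d = 5 - 10 = -5.
det(M) = a*d - b*c = (5)*(-10) - (4)*(-14) = -50 + 56 = 6.
Characteristic equation: λ² - (-5)λ + (6) = 0.
Discriminant = (-5)² - 4*(6) = 25 - 24 = 1.
λ = (-5 ± √1) / 2 = (-5 ± 1) / 2 = -3, -2.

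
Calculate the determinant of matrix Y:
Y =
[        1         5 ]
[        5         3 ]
det(Y) = -22

For a 2×2 matrix [[a, b], [c, d]], det = a*d - b*c.
det(Y) = (1)*(3) - (5)*(5) = 3 - 25 = -22.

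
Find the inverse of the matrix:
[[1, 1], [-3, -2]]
[[-2, -1], [3, 1]]

For [[a,b],[c,d]], inverse = (1/det)·[[d,-b],[-c,a]]
det = 1·-2 - 1·-3 = 1
Inverse = (1/1)·[[-2, -1], [3, 1]]
        = [[-2, -1], [3, 1]]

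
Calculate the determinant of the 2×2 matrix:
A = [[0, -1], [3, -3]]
3

For A = [[a, b], [c, d]], det(A) = a*d - b*c.
det(A) = (0)*(-3) - (-1)*(3) = 0 - -3 = 3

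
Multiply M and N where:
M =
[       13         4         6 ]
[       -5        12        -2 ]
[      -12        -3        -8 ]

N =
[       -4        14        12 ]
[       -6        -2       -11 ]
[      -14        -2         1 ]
MN =
[     -160       162       118 ]
[      -24       -90      -194 ]
[      178      -146      -119 ]

Matrix multiplication: (MN)[i][j] = sum over k of M[i][k] * N[k][j].
  (MN)[0][0] = (13)*(-4) + (4)*(-6) + (6)*(-14) = -160
  (MN)[0][1] = (13)*(14) + (4)*(-2) + (6)*(-2) = 162
  (MN)[0][2] = (13)*(12) + (4)*(-11) + (6)*(1) = 118
  (MN)[1][0] = (-5)*(-4) + (12)*(-6) + (-2)*(-14) = -24
  (MN)[1][1] = (-5)*(14) + (12)*(-2) + (-2)*(-2) = -90
  (MN)[1][2] = (-5)*(12) + (12)*(-11) + (-2)*(1) = -194
  (MN)[2][0] = (-12)*(-4) + (-3)*(-6) + (-8)*(-14) = 178
  (MN)[2][1] = (-12)*(14) + (-3)*(-2) + (-8)*(-2) = -146
  (MN)[2][2] = (-12)*(12) + (-3)*(-11) + (-8)*(1) = -119
MN =
[     -160       162       118 ]
[      -24       -90      -194 ]
[      178      -146      -119 ]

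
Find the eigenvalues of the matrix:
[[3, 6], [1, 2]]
λ = 0 and λ = 5

Characteristic equation: det(A - λI) = 0
λ² - (trace)λ + (det) = 0
λ² - (5)λ + (0) = 0
λ² - 5λ + 0 = 0
Solving: λ = 0, 5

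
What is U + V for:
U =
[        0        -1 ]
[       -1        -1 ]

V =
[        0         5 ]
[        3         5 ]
U + V =
[        0         4 ]
[        2         4 ]

Matrix addition is elementwise: (U+V)[i][j] = U[i][j] + V[i][j].
  (U+V)[0][0] = (0) + (0) = 0
  (U+V)[0][1] = (-1) + (5) = 4
  (U+V)[1][0] = (-1) + (3) = 2
  (U+V)[1][1] = (-1) + (5) = 4
U + V =
[        0         4 ]
[        2         4 ]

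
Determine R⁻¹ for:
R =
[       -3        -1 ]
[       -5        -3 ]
det(R) = 4
R⁻¹ =
[     -3/4       1/4 ]
[      5/4      -3/4 ]

For a 2×2 matrix R = [[a, b], [c, d]] with det(R) ≠ 0, R⁻¹ = (1/det(R)) * [[d, -b], [-c, a]].
det(R) = (-3)*(-3) - (-1)*(-5) = 9 - 5 = 4.
R⁻¹ = (1/4) * [[-3, 1], [5, -3]].
Dividing each entry by 4 and reducing:
R⁻¹ =
[     -3/4       1/4 ]
[      5/4      -3/4 ]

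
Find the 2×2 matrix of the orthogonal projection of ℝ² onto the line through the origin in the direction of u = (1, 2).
[[1/5, 2/5], [2/5, 4/5]]

The orthogonal projection onto the line spanned by a nonzero vector u = (a, b) has matrix P = (u uᵀ) / (uᵀ u) = (1/(a² + b²)) · [[a², ab], [ab, b²]].
Here u = (1, 2), so a² + b² = 1 + 4 = 5.
P = (1/5) · [[1, 2], [2, 4]] = [[1/5, 2/5], [2/5, 4/5]].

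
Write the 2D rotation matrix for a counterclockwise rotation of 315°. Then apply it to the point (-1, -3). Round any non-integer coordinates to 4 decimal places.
R = [[√2/2, √2/2], [-√2/2, √2/2]]; R·(-1, -3) = (-2.8284, -1.4142)

Rotation matrix formula: R(θ) = [[cos θ, -sin θ], [sin θ, cos θ]]
For θ = 315°:
cos(315°) = √2/2
sin(315°) = -√2/2
R = [[√2/2, √2/2], [-√2/2, √2/2]]
Apply to (-1, -3): [√2/2·-1 + (√2/2)·-3, -√2/2·-1 + √2/2·-3] = (-2.8284, -1.4142)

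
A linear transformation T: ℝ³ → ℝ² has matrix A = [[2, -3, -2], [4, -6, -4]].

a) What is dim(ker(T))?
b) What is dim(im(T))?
dim(ker) = 2, dim(im) = 1

Observe that row 2 = 2 × row 1 (so the rows are linearly dependent).
Thus rank(A) = 1 (only one linearly independent row).
dim(im(T)) = rank(A) = 1.
By the rank-nullity theorem applied to T: ℝ³ → ℝ², rank(A) + nullity(A) = 3 (the domain dimension), so dim(ker(T)) = 3 - 1 = 2.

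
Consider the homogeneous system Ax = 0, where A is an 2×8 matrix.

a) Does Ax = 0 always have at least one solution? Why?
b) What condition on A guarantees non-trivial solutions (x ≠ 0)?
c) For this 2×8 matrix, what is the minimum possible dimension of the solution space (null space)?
a) Yes, x = 0 is always a solution. b) When A has linearly dependent columns (rank < n). c) Minimum nullity = 6.

a) x = 0 satisfies A·0 = 0, so the zero vector is always a solution.
b) Non-trivial solutions exist iff the columns of A are linearly dependent, equivalently rank(A) < n (the number of columns).
c) By rank-nullity, rank(A) + nullity(A) = n = 8. Since A has only 2 rows, rank(A) ≤ 2, so nullity(A) ≥ 8 - 2 = 6.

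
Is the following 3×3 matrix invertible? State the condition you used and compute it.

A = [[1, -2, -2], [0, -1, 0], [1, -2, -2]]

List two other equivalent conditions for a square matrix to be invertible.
No, not invertible; det(A) = 0 (two rows are equal, so the rows are linearly dependent). Equivalent conditions (failing for this A): rank(A) < 3; Ax = 0 has non-trivial solutions; 0 is an eigenvalue; the columns are linearly dependent.

To check invertibility, compute det(A).
In this matrix, row 0 and the last row are identical, so one row is a scalar multiple of another and the rows are linearly dependent.
A matrix with linearly dependent rows has det = 0 and is not invertible.
Equivalent failed conditions:
- rank(A) < 3.
- Ax = 0 has non-trivial solutions.
- 0 is an eigenvalue.
- The columns are linearly dependent.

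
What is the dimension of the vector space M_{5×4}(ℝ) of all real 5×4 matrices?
Dimension = 20

A real 5×4 matrix is determined by its 5·4 = 20 independent entries.
A standard basis is {E_ij : 1 ≤ i ≤ 5, 1 ≤ j ≤ 4}, where E_ij has a 1 in position (i, j) and 0 elsewhere — there are 20 such matrices, and they are linearly independent and span M_{5×4}(ℝ).
Therefore dim(M_{5×4}(ℝ)) = 20.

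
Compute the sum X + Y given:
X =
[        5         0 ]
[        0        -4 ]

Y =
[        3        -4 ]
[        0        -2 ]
X + Y =
[        8        -4 ]
[        0        -6 ]

Matrix addition is elementwise: (X+Y)[i][j] = X[i][j] + Y[i][j].
  (X+Y)[0][0] = (5) + (3) = 8
  (X+Y)[0][1] = (0) + (-4) = -4
  (X+Y)[1][0] = (0) + (0) = 0
  (X+Y)[1][1] = (-4) + (-2) = -6
X + Y =
[        8        -4 ]
[        0        -6 ]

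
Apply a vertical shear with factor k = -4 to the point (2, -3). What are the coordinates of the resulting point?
(2, -11)

Shear matrix for vertical shear with factor k = -4:
[[1, 0], [-4, 1]]
Result: (2, -3) → (2, -11)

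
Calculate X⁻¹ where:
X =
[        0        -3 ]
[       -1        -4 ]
det(X) = -3
X⁻¹ =
[      4/3        -1 ]
[     -1/3         0 ]

For a 2×2 matrix X = [[a, b], [c, d]] with det(X) ≠ 0, X⁻¹ = (1/det(X)) * [[d, -b], [-c, a]].
det(X) = (0)*(-4) - (-3)*(-1) = 0 - 3 = -3.
X⁻¹ = (1/-3) * [[-4, 3], [1, 0]].
Dividing each entry by -3 and reducing:
X⁻¹ =
[      4/3        -1 ]
[     -1/3         0 ]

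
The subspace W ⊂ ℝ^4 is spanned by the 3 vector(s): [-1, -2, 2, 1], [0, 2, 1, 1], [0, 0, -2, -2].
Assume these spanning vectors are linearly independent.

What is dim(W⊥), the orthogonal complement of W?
dim(W⊥) = 1

For any subspace W of ℝ^n, dim(W) + dim(W⊥) = n (the whole-space dimension).
Here the given 3 vectors are linearly independent, so dim(W) = 3.
Thus dim(W⊥) = n - dim(W) = 4 - 3 = 1.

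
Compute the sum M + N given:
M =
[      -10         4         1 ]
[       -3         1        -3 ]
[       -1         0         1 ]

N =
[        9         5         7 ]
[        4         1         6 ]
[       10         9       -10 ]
M + N =
[       -1         9         8 ]
[        1         2         3 ]
[        9         9        -9 ]

Matrix addition is elementwise: (M+N)[i][j] = M[i][j] + N[i][j].
  (M+N)[0][0] = (-10) + (9) = -1
  (M+N)[0][1] = (4) + (5) = 9
  (M+N)[0][2] = (1) + (7) = 8
  (M+N)[1][0] = (-3) + (4) = 1
  (M+N)[1][1] = (1) + (1) = 2
  (M+N)[1][2] = (-3) + (6) = 3
  (M+N)[2][0] = (-1) + (10) = 9
  (M+N)[2][1] = (0) + (9) = 9
  (M+N)[2][2] = (1) + (-10) = -9
M + N =
[       -1         9         8 ]
[        1         2         3 ]
[        9         9        -9 ]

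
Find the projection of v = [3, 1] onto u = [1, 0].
[3, 0]

The projection of v onto u is proj_u(v) = ((v·u) / (u·u)) · u.
v·u = (3)*(1) + (1)*(0) = 3.
u·u = (1)*(1) + (0)*(0) = 1.
coefficient = 3 / 1 = 3.
proj_u(v) = 3 · [1, 0] = [3, 0].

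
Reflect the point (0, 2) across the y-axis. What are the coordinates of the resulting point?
(0, 2)

Reflection across y-axis: (0, 2) → (0, 2)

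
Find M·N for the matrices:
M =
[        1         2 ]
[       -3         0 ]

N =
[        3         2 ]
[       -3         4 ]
MN =
[       -3        10 ]
[       -9        -6 ]

Matrix multiplication: (MN)[i][j] = sum over k of M[i][k] * N[k][j].
  (MN)[0][0] = (1)*(3) + (2)*(-3) = -3
  (MN)[0][1] = (1)*(2) + (2)*(4) = 10
  (MN)[1][0] = (-3)*(3) + (0)*(-3) = -9
  (MN)[1][1] = (-3)*(2) + (0)*(4) = -6
MN =
[       -3        10 ]
[       -9        -6 ]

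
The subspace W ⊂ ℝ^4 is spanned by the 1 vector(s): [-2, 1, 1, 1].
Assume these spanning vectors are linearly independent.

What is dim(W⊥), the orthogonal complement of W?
dim(W⊥) = 3

For any subspace W of ℝ^n, dim(W) + dim(W⊥) = n (the whole-space dimension).
Here the given 1 vectors are linearly independent, so dim(W) = 1.
Thus dim(W⊥) = n - dim(W) = 4 - 1 = 3.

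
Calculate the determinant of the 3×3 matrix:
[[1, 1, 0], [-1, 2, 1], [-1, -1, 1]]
3

Expansion along first row:
det = 1·det([[2,1],[-1,1]]) - 1·det([[-1,1],[-1,1]]) + 0·det([[-1,2],[-1,-1]])
    = 1·(2·1 - 1·-1) - 1·(-1·1 - 1·-1) + 0·(-1·-1 - 2·-1)
    = 1·3 - 1·0 + 0·3
    = 3 + 0 + 0 = 3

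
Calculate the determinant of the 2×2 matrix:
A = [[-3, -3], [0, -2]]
6

For A = [[a, b], [c, d]], det(A) = a*d - b*c.
det(A) = (-3)*(-2) - (-3)*(0) = 6 - 0 = 6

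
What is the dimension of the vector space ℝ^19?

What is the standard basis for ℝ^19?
Dimension = 19; standard basis = {e_1, e_2, e_3, …, e_19}

ℝ^19 is the space of 19-tuples of real numbers; its dimension is 19.
The standard basis consists of 19 vectors: e_1, e_2, e_3, …, e_19, where e_i is the vector with 1 in position i and 0 elsewhere.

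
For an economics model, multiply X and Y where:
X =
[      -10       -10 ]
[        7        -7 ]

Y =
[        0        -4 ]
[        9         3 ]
XY =
[      -90        10 ]
[      -63       -49 ]

Matrix multiplication: (XY)[i][j] = sum over k of X[i][k] * Y[k][j].
  (XY)[0][0] = (-10)*(0) + (-10)*(9) = -90
  (XY)[0][1] = (-10)*(-4) + (-10)*(3) = 10
  (XY)[1][0] = (7)*(0) + (-7)*(9) = -63
  (XY)[1][1] = (7)*(-4) + (-7)*(3) = -49
XY =
[      -90        10 ]
[      -63       -49 ]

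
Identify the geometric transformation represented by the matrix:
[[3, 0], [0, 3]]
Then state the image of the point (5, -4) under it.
uniform scaling by factor 3; image of (5, -4) is (15, -12)

This is a diagonal matrix with equal entries 3, so it scales both axes by the same factor 3.
The matrix [[3, 0], [0, 3]] represents: uniform scaling by factor 3.
Applying it to (5, -4): [3·5 + 0·-4, 0·5 + 3·-4] = (15, -12).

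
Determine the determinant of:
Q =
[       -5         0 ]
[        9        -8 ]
det(Q) = 40

For a 2×2 matrix [[a, b], [c, d]], det = a*d - b*c.
det(Q) = (-5)*(-8) - (0)*(9) = 40 - 0 = 40.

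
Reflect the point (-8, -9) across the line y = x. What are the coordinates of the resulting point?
(-9, -8)

Reflection across line y = x: (-8, -9) → (-9, -8)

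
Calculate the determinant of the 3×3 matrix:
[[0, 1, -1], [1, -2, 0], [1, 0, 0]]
-2

Expansion along first row:
det = 0·det([[-2,0],[0,0]]) - 1·det([[1,0],[1,0]]) + -1·det([[1,-2],[1,0]])
    = 0·(-2·0 - 0·0) - 1·(1·0 - 0·1) + -1·(1·0 - -2·1)
    = 0·0 - 1·0 + -1·2
    = 0 + 0 + -2 = -2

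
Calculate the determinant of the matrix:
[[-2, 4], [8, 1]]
-34

For a 2×2 matrix [[a, b], [c, d]], det = ad - bc
det = (-2)(1) - (4)(8) = -2 - 32 = -34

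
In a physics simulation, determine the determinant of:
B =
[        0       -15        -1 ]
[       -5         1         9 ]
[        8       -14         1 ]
det(B) = -1217

Expand along row 0 (cofactor expansion): det(B) = a*(e*i - f*h) - b*(d*i - f*g) + c*(d*h - e*g), where the 3×3 is [[a, b, c], [d, e, f], [g, h, i]].
Minor M_00 = (1)*(1) - (9)*(-14) = 1 + 126 = 127.
Minor M_01 = (-5)*(1) - (9)*(8) = -5 - 72 = -77.
Minor M_02 = (-5)*(-14) - (1)*(8) = 70 - 8 = 62.
det(B) = (0)*(127) - (-15)*(-77) + (-1)*(62) = 0 - 1155 - 62 = -1217.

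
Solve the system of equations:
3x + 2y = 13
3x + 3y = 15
x = 3, y = 2

Use elimination (row reduction):
Equation 1: 3x + 2y = 13.
Equation 2: 3x + 3y = 15.
Multiply Eq1 by 3 and Eq2 by 3: 9x + 6y = 39;  9x + 9y = 45.
Subtract: (3)y = 6, so y = 2.
Back-substitute into Eq1: 3x + 2*(2) = 13, so x = 3.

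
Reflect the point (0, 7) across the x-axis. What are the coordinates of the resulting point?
(0, -7)

Reflection across x-axis: (0, 7) → (0, -7)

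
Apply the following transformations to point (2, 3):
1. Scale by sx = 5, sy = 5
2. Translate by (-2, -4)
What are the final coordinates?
(8, 11)

Step 1: Scale (2, 3) by (sx, sy) = (5, 5) → (10, 15)
Step 2: Translate by (-2, -4) → (8, 11)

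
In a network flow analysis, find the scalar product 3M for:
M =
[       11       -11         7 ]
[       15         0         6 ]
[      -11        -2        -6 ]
3M =
[       33       -33        21 ]
[       45         0        18 ]
[      -33        -6       -18 ]

Scalar multiplication is elementwise: (3M)[i][j] = 3 * M[i][j].
  (3M)[0][0] = 3 * (11) = 33
  (3M)[0][1] = 3 * (-11) = -33
  (3M)[0][2] = 3 * (7) = 21
  (3M)[1][0] = 3 * (15) = 45
  (3M)[1][1] = 3 * (0) = 0
  (3M)[1][2] = 3 * (6) = 18
  (3M)[2][0] = 3 * (-11) = -33
  (3M)[2][1] = 3 * (-2) = -6
  (3M)[2][2] = 3 * (-6) = -18
3M =
[       33       -33        21 ]
[       45         0        18 ]
[      -33        -6       -18 ]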